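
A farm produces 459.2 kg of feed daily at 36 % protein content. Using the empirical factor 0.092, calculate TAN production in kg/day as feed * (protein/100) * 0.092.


Protein in feed = 459.2 * 36/100 = 165.312 kg/day
TAN = protein * 0.092 = 165.312 * 0.092 = 15.208704 kg/day

15.208704 kg/day


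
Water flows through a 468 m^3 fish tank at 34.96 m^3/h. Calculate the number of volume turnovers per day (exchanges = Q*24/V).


Daily flow volume = 34.96 m^3/h * 24 h = 839.04 m^3/day
Exchanges = daily flow / tank volume = 839.04 / 468 = 1.79282 exchanges/day

1.79282 exchanges/day


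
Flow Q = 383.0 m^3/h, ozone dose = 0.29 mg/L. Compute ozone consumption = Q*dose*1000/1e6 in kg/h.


O3 demand (mg/h) = Q * dose * 1000 = 383.0 * 0.29 * 1000 = 111070 mg/h
Convert mg to kg: 111070 / 1e6 = 0.11107 kg/h

0.11107 kg/h


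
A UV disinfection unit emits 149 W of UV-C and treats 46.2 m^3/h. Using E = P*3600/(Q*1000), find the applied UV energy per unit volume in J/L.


Energy delivered per hour = 149 W * 3600 s = 536400 J/h
Volume treated per hour = 46.2 m^3/h * 1000 = 46200 L/h
dose = 536400 / 46200 = 11.6104 J/L

11.6104 J/L


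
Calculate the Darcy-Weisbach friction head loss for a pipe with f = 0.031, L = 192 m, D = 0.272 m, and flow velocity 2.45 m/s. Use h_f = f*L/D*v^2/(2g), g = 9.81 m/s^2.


v^2 = 2.45^2 = 6.0025 m^2/s^2
L/D = 192/0.272 = 705.88235
h_f = f*(L/D)*v^2/(2g) = 0.031 * 705.88235 * 6.0025 / 19.62 = 6.69464 m

6.69464 m


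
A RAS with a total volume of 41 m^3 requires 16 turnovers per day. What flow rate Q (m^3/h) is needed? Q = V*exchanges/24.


Daily recirculation volume = 41 m^3 * 16 = 656 m^3/day
Flow rate Q = daily volume / 24 h = 656 / 24 = 27.3333 m^3/h

27.3333 m^3/h


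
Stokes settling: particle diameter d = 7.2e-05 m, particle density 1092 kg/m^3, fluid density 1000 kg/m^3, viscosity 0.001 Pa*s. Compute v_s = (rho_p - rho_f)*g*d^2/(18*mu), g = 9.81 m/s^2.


Density difference: rho_p - rho_f = 1092 - 1000 = 92 kg/m^3
d^2 = (7.2e-05)^2 = 5.184e-09 m^2
Numerator = (rho_p - rho_f) * g * d^2 = 92 * 9.81 * 5.184e-09 = 4.6786637e-06
Denominator = 18 * mu = 18 * 0.001 = 0.018
v_s = 4.6786637e-06 / 0.018 = 2.59926e-04 m/s
Check: Re = rho_f * v_s * d / mu = 1000 * 2.59926e-04 * 7.2e-05 / 0.001 = 0.0187 < 1, so Stokes' law applies.

2.59926e-04 m/s


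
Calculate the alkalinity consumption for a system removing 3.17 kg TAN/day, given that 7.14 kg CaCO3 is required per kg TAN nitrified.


Alkalinity factor: 7.14 kg CaCO3 consumed per kg TAN nitrified
alk = 3.17 kg TAN * 7.14 = 22.6338 kg CaCO3/day

22.6338 kg CaCO3/day


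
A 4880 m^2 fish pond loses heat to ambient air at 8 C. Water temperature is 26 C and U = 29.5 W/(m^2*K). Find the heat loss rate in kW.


Temperature difference dT = 26 - 8 = 18 K
Heat loss (W) = U * A * dT = 29.5 * 4880 * 18 = 2591280 W
Convert to kW: 2591280 / 1000 = 2591.28 kW

2591.28 kW


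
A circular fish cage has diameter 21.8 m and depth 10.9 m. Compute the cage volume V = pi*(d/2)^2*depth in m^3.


r = d/2 = 21.8/2 = 10.9 m
Base area = pi*r^2 = pi*10.9^2 = 373.25262 m^2
Volume = 373.25262 * 10.9 = 4068.45 m^3

4068.45 m^3


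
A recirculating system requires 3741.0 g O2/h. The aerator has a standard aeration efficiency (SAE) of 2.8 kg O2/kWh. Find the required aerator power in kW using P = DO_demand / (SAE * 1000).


SAE in g O2/kWh = 2.8 * 1000 = 2800 g/kWh
P = DO_demand / SAE_g = 3741.0 / 2800 = 1.33607 kW

1.33607 kW


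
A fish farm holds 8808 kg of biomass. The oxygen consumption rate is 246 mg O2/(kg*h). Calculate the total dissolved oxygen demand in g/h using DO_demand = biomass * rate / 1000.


Total O2 consumption (mg/h) = 8808 kg * 246 mg/(kg*h) = 2166768 mg/h
Convert to g/h: 2166768 / 1000 = 2166.768 g/h

2166.768 g/h


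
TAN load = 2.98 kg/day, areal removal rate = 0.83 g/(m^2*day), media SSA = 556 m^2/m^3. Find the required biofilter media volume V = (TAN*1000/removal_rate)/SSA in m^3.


A = 2.98*1000 / 0.83 = 3590.3614 m^2
V = 3590.3614 / 556 = 6.45748

6.45748 m^3


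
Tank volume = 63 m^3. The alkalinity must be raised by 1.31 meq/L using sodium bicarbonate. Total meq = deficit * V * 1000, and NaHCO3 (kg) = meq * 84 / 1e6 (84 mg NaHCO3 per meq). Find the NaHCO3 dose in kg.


Tank volume in L = 63 m^3 * 1000 = 63000 L
Total meq required = 1.31 meq/L * 63000 L = 82530 meq
NaHCO3 mass = 82530 meq * 84 mg/meq / 1e6 = 6.93252 kg

6.93252 kg


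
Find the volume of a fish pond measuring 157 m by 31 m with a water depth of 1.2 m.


Base area = L * W = 157 * 31 = 4867 m^2
Volume = area * depth = 4867 * 1.2 = 5840.4 m^3

5840.4 m^3


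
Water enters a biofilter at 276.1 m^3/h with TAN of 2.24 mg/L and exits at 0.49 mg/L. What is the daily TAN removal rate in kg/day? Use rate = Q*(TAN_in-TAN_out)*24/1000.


Concentration drop: TAN_in - TAN_out = 2.24 - 0.49 = 1.75 mg/L
Hourly TAN removed = Q * dTAN = 276.1 m^3/h * 1.75 mg/L = 483.175 g/h  (m^3/h * mg/L = g/h)
Daily TAN removed = 483.175 * 24 = 11596.2 g/day
Convert to kg/day: 11596.2 / 1000 = 11.5962 kg/day

11.5962 kg/day


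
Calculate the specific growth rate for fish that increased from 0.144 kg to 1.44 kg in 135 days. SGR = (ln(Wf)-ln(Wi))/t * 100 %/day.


ln(W_f) = ln(1.44) = 0.36464311
ln(W_i) = ln(0.144) = -1.937942
ln(W_f) - ln(W_i) = 0.36464311 - -1.937942 = 2.3025851
SGR = 2.3025851 / 135 * 100 = 1.70562 %/day

1.70562 %/day


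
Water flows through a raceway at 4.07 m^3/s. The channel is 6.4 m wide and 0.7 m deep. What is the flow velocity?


Cross-sectional area = W * d = 6.4 * 0.7 = 4.48 m^2
Velocity = Q / A = 4.07 / 4.48 = 0.908482 m/s

0.908482 m/s


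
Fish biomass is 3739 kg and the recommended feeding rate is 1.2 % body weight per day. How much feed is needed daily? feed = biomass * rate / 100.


Feeding rate fraction = 1.2% / 100 = 0.012
Daily feed = 3739 kg * 0.012 = 44.868 kg/day

44.868 kg/day


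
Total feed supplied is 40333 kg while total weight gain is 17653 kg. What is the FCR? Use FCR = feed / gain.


FCR = feed consumed / weight gained
FCR = 40333 kg / 17653 kg = 2.28477

2.28477


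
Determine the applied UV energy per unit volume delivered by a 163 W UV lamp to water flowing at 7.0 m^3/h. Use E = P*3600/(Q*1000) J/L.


Energy delivered per hour = 163 W * 3600 s = 586800 J/h
Volume treated per hour = 7.0 m^3/h * 1000 = 7000 L/h
dose = 586800 / 7000 = 83.8286 J/L

83.8286 J/L


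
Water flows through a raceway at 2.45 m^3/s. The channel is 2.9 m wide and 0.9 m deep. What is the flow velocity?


Cross-sectional area = W * d = 2.9 * 0.9 = 2.61 m^2
Velocity = Q / A = 2.45 / 2.61 = 0.938697 m/s

0.938697 m/s


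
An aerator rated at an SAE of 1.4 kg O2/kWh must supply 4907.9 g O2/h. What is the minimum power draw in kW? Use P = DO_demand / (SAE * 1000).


SAE in g O2/kWh = 1.4 * 1000 = 1400 g/kWh
P = DO_demand / SAE_g = 4907.9 / 1400 = 3.50564 kW

3.50564 kW


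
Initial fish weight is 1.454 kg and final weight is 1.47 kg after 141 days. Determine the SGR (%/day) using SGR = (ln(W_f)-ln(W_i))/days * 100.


ln(W_f) = ln(1.47) = 0.3852624
ln(W_i) = ln(1.454) = 0.37431838
ln(W_f) - ln(W_i) = 0.3852624 - 0.37431838 = 0.01094402
SGR = 0.01094402 / 141 * 100 = 0.00776172 %/day

0.00776172 %/day


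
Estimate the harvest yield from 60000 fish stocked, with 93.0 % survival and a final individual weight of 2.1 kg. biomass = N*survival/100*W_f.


Survivors = 60000 * 93.0/100 = 55800 fish
Harvest biomass = survivors * W_f = 55800 * 2.1 = 117180 kg

117180 kg


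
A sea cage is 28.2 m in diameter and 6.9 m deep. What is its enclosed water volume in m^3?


r = d/2 = 28.2/2 = 14.1 m
Base area = pi*r^2 = pi*14.1^2 = 624.58004 m^2
Volume = 624.58004 * 6.9 = 4309.6 m^3

4309.6 m^3


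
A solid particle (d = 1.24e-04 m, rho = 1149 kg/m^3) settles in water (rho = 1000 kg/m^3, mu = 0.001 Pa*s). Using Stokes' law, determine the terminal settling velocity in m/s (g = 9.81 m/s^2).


Density difference: rho_p - rho_f = 1149 - 1000 = 149 kg/m^3
d^2 = (1.24e-04)^2 = 1.5376e-08 m^2
Numerator = (rho_p - rho_f) * g * d^2 = 149 * 9.81 * 1.5376e-08 = 2.2474945e-05
Denominator = 18 * mu = 18 * 0.001 = 0.018
v_s = 2.2474945e-05 / 0.018 = 0.00124861 m/s
Check: Re = rho_f * v_s * d / mu = 1000 * 0.00124861 * 1.24e-04 / 0.001 = 0.155 < 1, so Stokes' law applies.

0.00124861 m/s


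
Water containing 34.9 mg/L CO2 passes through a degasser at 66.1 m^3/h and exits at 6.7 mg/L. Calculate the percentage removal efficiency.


CO2_out / CO2_in = 6.7 / 34.9 = 0.19197708
Fraction remaining = 0.19197708
efficiency = (1 - 0.19197708) * 100 = 80.8023 %

80.8023 %


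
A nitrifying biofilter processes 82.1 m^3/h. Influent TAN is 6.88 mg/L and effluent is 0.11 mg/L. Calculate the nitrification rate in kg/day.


Concentration drop: TAN_in - TAN_out = 6.88 - 0.11 = 6.77 mg/L
Hourly TAN removed = Q * dTAN = 82.1 m^3/h * 6.77 mg/L = 555.817 g/h  (m^3/h * mg/L = g/h)
Daily TAN removed = 555.817 * 24 = 13339.608 g/day
Convert to kg/day: 13339.608 / 1000 = 13.339608 kg/day

13.339608 kg/day


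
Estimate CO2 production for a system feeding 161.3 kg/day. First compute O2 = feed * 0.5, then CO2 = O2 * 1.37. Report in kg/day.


O2 = 161.3 * 0.5 = 80.65
CO2 = 80.65 * 1.37 = 110.4905

110.4905 kg/day


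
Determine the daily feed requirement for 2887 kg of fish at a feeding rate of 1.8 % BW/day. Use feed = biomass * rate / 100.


Feeding rate fraction = 1.8% / 100 = 0.018
Daily feed = 2887 kg * 0.018 = 51.966 kg/day

51.966 kg/day


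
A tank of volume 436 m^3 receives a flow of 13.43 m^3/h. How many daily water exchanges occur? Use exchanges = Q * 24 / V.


Daily flow volume = 13.43 m^3/h * 24 h = 322.32 m^3/day
Exchanges = daily flow / tank volume = 322.32 / 436 = 0.739266 exchanges/day

0.739266 exchanges/day


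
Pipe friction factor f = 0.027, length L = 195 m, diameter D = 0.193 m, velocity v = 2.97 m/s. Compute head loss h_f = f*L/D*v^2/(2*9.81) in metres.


v^2 = 2.97^2 = 8.8209 m^2/s^2
L/D = 195/0.193 = 1010.3627
h_f = f*(L/D)*v^2/(2g) = 0.027 * 1010.3627 * 8.8209 / 19.62 = 12.2646 m

12.2646 m


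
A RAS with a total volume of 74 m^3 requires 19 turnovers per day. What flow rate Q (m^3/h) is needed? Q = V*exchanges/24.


Daily recirculation volume = 74 m^3 * 19 = 1406 m^3/day
Flow rate Q = daily volume / 24 h = 1406 / 24 = 58.5833 m^3/h

58.5833 m^3/h


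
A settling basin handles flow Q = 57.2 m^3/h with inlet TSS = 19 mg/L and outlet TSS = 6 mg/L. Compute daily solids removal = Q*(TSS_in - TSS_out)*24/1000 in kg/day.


Concentration drop: TSS_in - TSS_out = 19 - 6 = 13 mg/L
Hourly solids removed = Q * dTSS = 57.2 m^3/h * 13 mg/L = 743.6 g/h  (m^3/h * mg/L = g/h)
Daily solids removed = 743.6 * 24 = 17846.4 g/day
Convert g to kg: 17846.4 / 1000 = 17.8464 kg/day

17.8464 kg/day


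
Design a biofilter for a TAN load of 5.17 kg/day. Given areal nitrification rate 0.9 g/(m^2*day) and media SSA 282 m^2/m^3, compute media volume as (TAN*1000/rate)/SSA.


A = 5.17*1000 / 0.9 = 5744.4444 m^2
V = 5744.4444 / 282 = 20.3704

20.3704 m^3


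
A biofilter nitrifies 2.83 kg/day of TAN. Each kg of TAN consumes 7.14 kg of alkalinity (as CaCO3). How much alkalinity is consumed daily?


Alkalinity factor: 7.14 kg CaCO3 consumed per kg TAN nitrified
alk = 2.83 kg TAN * 7.14 = 20.2062 kg CaCO3/day

20.2062 kg CaCO3/day


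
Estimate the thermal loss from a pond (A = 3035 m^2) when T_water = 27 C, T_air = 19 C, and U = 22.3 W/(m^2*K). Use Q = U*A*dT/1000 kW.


Temperature difference dT = 27 - 19 = 8 K
Heat loss (W) = U * A * dT = 22.3 * 3035 * 8 = 541444 W
Convert to kW: 541444 / 1000 = 541.444 kW

541.444 kW


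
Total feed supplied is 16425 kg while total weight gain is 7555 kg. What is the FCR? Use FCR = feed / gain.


FCR = feed consumed / weight gained
FCR = 16425 kg / 7555 kg = 2.17406

2.17406


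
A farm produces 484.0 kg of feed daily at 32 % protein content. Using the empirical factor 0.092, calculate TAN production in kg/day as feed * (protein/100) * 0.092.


Protein in feed = 484.0 * 32/100 = 154.88 kg/day
TAN = protein * 0.092 = 154.88 * 0.092 = 14.24896 kg/day

14.24896 kg/day


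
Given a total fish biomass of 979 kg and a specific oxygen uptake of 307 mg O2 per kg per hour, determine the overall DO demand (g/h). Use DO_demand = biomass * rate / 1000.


Total O2 consumption (mg/h) = 979 kg * 307 mg/(kg*h) = 300553 mg/h
Convert to g/h: 300553 / 1000 = 300.553 g/h

300.553 g/h


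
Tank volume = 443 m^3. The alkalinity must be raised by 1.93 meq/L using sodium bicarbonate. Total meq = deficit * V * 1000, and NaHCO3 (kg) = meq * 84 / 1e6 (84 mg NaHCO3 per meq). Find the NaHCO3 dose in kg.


Tank volume in L = 443 m^3 * 1000 = 443000 L
Total meq required = 1.93 meq/L * 443000 L = 854990 meq
NaHCO3 mass = 854990 meq * 84 mg/meq / 1e6 = 71.8192 kg

71.8192 kg


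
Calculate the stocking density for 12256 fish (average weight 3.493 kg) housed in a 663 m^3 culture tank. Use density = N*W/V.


Total biomass = 12256 fish * 3.493 kg = 42810.208 kg
Density = total biomass / volume = 42810.208 / 663 = 64.5704 kg/m^3

64.5704 kg/m^3


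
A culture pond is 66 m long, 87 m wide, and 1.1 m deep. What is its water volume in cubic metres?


Base area = L * W = 66 * 87 = 5742 m^2
Volume = area * depth = 5742 * 1.1 = 6316.2 m^3

6316.2 m^3


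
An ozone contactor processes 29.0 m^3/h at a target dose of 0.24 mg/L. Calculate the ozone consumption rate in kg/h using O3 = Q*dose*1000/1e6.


O3 demand (mg/h) = Q * dose * 1000 = 29.0 * 0.24 * 1000 = 6960 mg/h
Convert mg to kg: 6960 / 1e6 = 0.00696 kg/h

0.00696 kg/h


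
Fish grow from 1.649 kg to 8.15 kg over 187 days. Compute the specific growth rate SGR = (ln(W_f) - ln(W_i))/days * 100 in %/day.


ln(W_f) = ln(8.15) = 2.0980179
ln(W_i) = ln(1.649) = 0.50016904
ln(W_f) - ln(W_i) = 2.0980179 - 0.50016904 = 1.5978489
SGR = 1.5978489 / 187 * 100 = 0.854465 %/day

0.854465 %/day


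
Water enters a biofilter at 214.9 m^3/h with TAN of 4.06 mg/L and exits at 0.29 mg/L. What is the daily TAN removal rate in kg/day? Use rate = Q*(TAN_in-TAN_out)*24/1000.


Concentration drop: TAN_in - TAN_out = 4.06 - 0.29 = 3.77 mg/L
Hourly TAN removed = Q * dTAN = 214.9 m^3/h * 3.77 mg/L = 810.173 g/h  (m^3/h * mg/L = g/h)
Daily TAN removed = 810.173 * 24 = 19444.152 g/day
Convert to kg/day: 19444.152 / 1000 = 19.444152 kg/day

19.444152 kg/day


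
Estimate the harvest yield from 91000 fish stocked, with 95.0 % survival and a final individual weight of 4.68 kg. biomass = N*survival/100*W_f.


Survivors = 91000 * 95.0/100 = 86450 fish
Harvest biomass = survivors * W_f = 86450 * 4.68 = 404586 kg

404586 kg


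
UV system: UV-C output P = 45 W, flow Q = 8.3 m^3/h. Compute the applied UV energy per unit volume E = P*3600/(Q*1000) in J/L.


Energy delivered per hour = 45 W * 3600 s = 162000 J/h
Volume treated per hour = 8.3 m^3/h * 1000 = 8300 L/h
dose = 162000 / 8300 = 19.5181 J/L

19.5181 J/L


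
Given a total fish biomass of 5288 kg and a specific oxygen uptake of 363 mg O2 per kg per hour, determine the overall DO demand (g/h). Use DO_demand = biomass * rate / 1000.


Total O2 consumption (mg/h) = 5288 kg * 363 mg/(kg*h) = 1919544 mg/h
Convert to g/h: 1919544 / 1000 = 1919.544 g/h

1919.544 g/h


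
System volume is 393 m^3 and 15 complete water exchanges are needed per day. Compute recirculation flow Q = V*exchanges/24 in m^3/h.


Daily recirculation volume = 393 m^3 * 15 = 5895 m^3/day
Flow rate Q = daily volume / 24 h = 5895 / 24 = 245.625 m^3/h

245.625 m^3/h


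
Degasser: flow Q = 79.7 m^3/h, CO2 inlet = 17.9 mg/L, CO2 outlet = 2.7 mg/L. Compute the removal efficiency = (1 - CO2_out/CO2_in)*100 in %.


CO2_out / CO2_in = 2.7 / 17.9 = 0.15083799
Fraction remaining = 0.15083799
efficiency = (1 - 0.15083799) * 100 = 84.9162 %

84.9162 %


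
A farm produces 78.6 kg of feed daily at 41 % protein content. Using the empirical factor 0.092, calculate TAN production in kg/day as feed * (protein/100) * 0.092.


Protein in feed = 78.6 * 41/100 = 32.226 kg/day
TAN = protein * 0.092 = 32.226 * 0.092 = 2.964792 kg/day

2.964792 kg/day


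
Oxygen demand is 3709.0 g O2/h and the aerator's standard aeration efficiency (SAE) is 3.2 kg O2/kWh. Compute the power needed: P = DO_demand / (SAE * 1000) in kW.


SAE in g O2/kWh = 3.2 * 1000 = 3200 g/kWh
P = DO_demand / SAE_g = 3709.0 / 3200 = 1.15906 kW

1.15906 kW


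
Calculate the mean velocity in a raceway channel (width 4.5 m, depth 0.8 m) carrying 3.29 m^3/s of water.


Cross-sectional area = W * d = 4.5 * 0.8 = 3.6 m^2
Velocity = Q / A = 3.29 / 3.6 = 0.913889 m/s

0.913889 m/s


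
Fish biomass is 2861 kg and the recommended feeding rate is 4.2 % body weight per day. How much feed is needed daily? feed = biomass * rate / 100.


Feeding rate fraction = 4.2% / 100 = 0.042
Daily feed = 2861 kg * 0.042 = 120.162 kg/day

120.162 kg/day


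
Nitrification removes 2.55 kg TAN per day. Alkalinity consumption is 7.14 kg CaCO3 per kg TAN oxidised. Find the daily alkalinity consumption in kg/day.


Alkalinity factor: 7.14 kg CaCO3 consumed per kg TAN nitrified
alk = 2.55 kg TAN * 7.14 = 18.207 kg CaCO3/day

18.207 kg CaCO3/day


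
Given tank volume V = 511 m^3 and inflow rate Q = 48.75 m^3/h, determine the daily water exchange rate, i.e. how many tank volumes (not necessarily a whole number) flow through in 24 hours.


Daily flow volume = 48.75 m^3/h * 24 h = 1170 m^3/day
Exchanges = daily flow / tank volume = 1170 / 511 = 2.28963 exchanges/day

2.28963 exchanges/day


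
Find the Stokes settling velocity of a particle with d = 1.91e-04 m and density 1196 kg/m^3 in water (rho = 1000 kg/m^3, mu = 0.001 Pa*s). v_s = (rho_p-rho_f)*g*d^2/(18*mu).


Density difference: rho_p - rho_f = 1196 - 1000 = 196 kg/m^3
d^2 = (1.91e-04)^2 = 3.6481e-08 m^2
Numerator = (rho_p - rho_f) * g * d^2 = 196 * 9.81 * 3.6481e-08 = 7.0144208e-05
Denominator = 18 * mu = 18 * 0.001 = 0.018
v_s = 7.0144208e-05 / 0.018 = 0.0038969 m/s
Check: Re = rho_f * v_s * d / mu = 1000 * 0.0038969 * 1.91e-04 / 0.001 = 0.744 < 1, so Stokes' law applies.

0.0038969 m/s


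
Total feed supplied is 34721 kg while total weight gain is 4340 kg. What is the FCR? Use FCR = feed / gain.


FCR = feed consumed / weight gained
FCR = 34721 kg / 4340 kg = 8.00023

8.00023


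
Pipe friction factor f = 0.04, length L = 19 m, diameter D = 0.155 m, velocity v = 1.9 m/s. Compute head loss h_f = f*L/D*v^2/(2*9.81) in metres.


v^2 = 1.9^2 = 3.61 m^2/s^2
L/D = 19/0.155 = 122.58065
h_f = f*(L/D)*v^2/(2g) = 0.04 * 122.58065 * 3.61 / 19.62 = 0.902174 m

0.902174 m


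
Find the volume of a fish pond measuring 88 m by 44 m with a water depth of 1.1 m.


Base area = L * W = 88 * 44 = 3872 m^2
Volume = area * depth = 3872 * 1.1 = 4259.2 m^3

4259.2 m^3


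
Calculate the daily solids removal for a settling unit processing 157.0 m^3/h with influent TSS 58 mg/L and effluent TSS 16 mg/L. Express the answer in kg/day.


Concentration drop: TSS_in - TSS_out = 58 - 16 = 42 mg/L
Hourly solids removed = Q * dTSS = 157.0 m^3/h * 42 mg/L = 6594 g/h  (m^3/h * mg/L = g/h)
Daily solids removed = 6594 * 24 = 158256 g/day
Convert g to kg: 158256 / 1000 = 158.256 kg/day

158.256 kg/day


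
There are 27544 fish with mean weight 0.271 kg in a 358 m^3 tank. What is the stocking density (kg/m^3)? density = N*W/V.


Total biomass = 27544 fish * 0.271 kg = 7464.424 kg
Density = total biomass / volume = 7464.424 / 358 = 20.8503 kg/m^3

20.8503 kg/m^3


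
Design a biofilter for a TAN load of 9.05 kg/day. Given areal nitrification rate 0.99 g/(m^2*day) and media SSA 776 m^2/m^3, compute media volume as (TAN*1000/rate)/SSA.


A = 9.05*1000 / 0.99 = 9141.4141 m^2
V = 9141.4141 / 776 = 11.7802

11.7802 m^3


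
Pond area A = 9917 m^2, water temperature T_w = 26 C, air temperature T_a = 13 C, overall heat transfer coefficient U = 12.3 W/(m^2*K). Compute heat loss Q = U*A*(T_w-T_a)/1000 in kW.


Temperature difference dT = 26 - 13 = 13 K
Heat loss (W) = U * A * dT = 12.3 * 9917 * 13 = 1585728.3 W
Convert to kW: 1585728.3 / 1000 = 1585.7283 kW

1585.7283 kW


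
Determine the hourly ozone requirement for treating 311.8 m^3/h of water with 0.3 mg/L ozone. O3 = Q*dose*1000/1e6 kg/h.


O3 demand (mg/h) = Q * dose * 1000 = 311.8 * 0.3 * 1000 = 93540 mg/h
Convert mg to kg: 93540 / 1e6 = 0.09354 kg/h

0.09354 kg/h


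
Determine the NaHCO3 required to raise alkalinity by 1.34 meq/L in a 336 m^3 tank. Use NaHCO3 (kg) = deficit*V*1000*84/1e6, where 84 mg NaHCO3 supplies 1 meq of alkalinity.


Tank volume in L = 336 m^3 * 1000 = 336000 L
Total meq required = 1.34 meq/L * 336000 L = 450240 meq
NaHCO3 mass = 450240 meq * 84 mg/meq / 1e6 = 37.8202 kg

37.8202 kg


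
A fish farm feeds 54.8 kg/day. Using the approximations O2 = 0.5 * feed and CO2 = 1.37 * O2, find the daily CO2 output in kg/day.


O2 = 54.8 * 0.5 = 27.4
CO2 = 27.4 * 1.37 = 37.538

37.538 kg/day


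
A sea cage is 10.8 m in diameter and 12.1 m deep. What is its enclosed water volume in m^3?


r = d/2 = 10.8/2 = 5.4 m
Base area = pi*r^2 = pi*5.4^2 = 91.608842 m^2
Volume = 91.608842 * 12.1 = 1108.47 m^3

1108.47 m^3


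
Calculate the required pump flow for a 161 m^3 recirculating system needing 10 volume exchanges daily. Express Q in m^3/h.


Daily recirculation volume = 161 m^3 * 10 = 1610 m^3/day
Flow rate Q = daily volume / 24 h = 1610 / 24 = 67.0833 m^3/h

67.0833 m^3/h


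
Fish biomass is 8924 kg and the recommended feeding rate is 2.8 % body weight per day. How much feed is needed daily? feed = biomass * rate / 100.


Feeding rate fraction = 2.8% / 100 = 0.028
Daily feed = 8924 kg * 0.028 = 249.872 kg/day

249.872 kg/day


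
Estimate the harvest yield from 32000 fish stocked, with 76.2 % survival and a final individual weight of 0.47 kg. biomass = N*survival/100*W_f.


Survivors = 32000 * 76.2/100 = 24384 fish
Harvest biomass = survivors * W_f = 24384 * 0.47 = 11460.48 kg

11460.48 kg


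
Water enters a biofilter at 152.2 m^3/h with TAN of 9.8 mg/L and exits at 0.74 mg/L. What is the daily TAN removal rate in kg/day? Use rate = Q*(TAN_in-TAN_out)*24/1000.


Concentration drop: TAN_in - TAN_out = 9.8 - 0.74 = 9.06 mg/L
Hourly TAN removed = Q * dTAN = 152.2 m^3/h * 9.06 mg/L = 1378.932 g/h  (m^3/h * mg/L = g/h)
Daily TAN removed = 1378.932 * 24 = 33094.368 g/day
Convert to kg/day: 33094.368 / 1000 = 33.094368 kg/day

33.094368 kg/day


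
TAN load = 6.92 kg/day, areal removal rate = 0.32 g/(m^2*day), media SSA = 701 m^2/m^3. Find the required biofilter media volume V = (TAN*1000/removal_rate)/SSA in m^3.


A = 6.92*1000 / 0.32 = 21625 m^2
V = 21625 / 701 = 30.8488

30.8488 m^3


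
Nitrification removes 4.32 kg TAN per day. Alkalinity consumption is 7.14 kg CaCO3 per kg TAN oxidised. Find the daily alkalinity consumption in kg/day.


Alkalinity factor: 7.14 kg CaCO3 consumed per kg TAN nitrified
alk = 4.32 kg TAN * 7.14 = 30.8448 kg CaCO3/day

30.8448 kg CaCO3/day


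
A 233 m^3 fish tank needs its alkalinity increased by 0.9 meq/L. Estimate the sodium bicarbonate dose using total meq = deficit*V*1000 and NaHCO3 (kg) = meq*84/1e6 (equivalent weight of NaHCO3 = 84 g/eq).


Tank volume in L = 233 m^3 * 1000 = 233000 L
Total meq required = 0.9 meq/L * 233000 L = 209700 meq
NaHCO3 mass = 209700 meq * 84 mg/meq / 1e6 = 17.6148 kg

17.6148 kg


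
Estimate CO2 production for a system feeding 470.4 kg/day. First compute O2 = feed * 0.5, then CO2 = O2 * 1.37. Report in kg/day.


O2 = 470.4 * 0.5 = 235.2
CO2 = 235.2 * 1.37 = 322.224

322.224 kg/day


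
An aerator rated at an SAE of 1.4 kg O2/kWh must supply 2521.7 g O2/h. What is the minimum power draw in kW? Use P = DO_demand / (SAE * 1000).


SAE in g O2/kWh = 1.4 * 1000 = 1400 g/kWh
P = DO_demand / SAE_g = 2521.7 / 1400 = 1.80121 kW

1.80121 kW


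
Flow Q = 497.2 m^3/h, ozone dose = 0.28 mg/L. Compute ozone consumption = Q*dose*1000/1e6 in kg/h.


O3 demand (mg/h) = Q * dose * 1000 = 497.2 * 0.28 * 1000 = 139216 mg/h
Convert mg to kg: 139216 / 1e6 = 0.139216 kg/h

0.139216 kg/h


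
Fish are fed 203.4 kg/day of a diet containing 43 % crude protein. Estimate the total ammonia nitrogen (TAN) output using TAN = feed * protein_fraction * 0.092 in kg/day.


Protein in feed = 203.4 * 43/100 = 87.462 kg/day
TAN = protein * 0.092 = 87.462 * 0.092 = 8.046504 kg/day

8.046504 kg/day


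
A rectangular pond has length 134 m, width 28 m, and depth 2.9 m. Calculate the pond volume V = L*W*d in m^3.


Base area = L * W = 134 * 28 = 3752 m^2
Volume = area * depth = 3752 * 2.9 = 10880.8 m^3

10880.8 m^3


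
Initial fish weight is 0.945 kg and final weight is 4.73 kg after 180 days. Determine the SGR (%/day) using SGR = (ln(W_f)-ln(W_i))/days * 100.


ln(W_f) = ln(4.73) = 1.5539252
ln(W_i) = ln(0.945) = -0.056570351
ln(W_f) - ln(W_i) = 1.5539252 - -0.056570351 = 1.6104956
SGR = 1.6104956 / 180 * 100 = 0.89472 %/day

0.89472 %/day


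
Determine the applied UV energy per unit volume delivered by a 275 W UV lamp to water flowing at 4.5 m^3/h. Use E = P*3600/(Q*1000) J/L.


Energy delivered per hour = 275 W * 3600 s = 990000 J/h
Volume treated per hour = 4.5 m^3/h * 1000 = 4500 L/h
dose = 990000 / 4500 = 220 J/L

220 J/L


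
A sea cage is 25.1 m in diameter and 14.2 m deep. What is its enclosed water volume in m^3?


r = d/2 = 25.1/2 = 12.55 m
Base area = pi*r^2 = pi*12.55^2 = 494.8087 m^2
Volume = 494.8087 * 14.2 = 7026.28 m^3

7026.28 m^3


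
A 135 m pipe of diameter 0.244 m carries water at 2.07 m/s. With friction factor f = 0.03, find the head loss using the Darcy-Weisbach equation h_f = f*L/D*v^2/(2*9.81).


v^2 = 2.07^2 = 4.2849 m^2/s^2
L/D = 135/0.244 = 553.27869
h_f = f*(L/D)*v^2/(2g) = 0.03 * 553.27869 * 4.2849 / 19.62 = 3.62499 m

3.62499 m


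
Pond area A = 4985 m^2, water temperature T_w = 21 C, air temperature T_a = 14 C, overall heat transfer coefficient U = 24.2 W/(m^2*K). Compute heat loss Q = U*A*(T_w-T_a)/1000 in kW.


Temperature difference dT = 21 - 14 = 7 K
Heat loss (W) = U * A * dT = 24.2 * 4985 * 7 = 844459 W
Convert to kW: 844459 / 1000 = 844.459 kW

844.459 kW


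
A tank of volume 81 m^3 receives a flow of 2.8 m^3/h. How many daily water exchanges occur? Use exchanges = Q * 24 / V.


Daily flow volume = 2.8 m^3/h * 24 h = 67.2 m^3/day
Exchanges = daily flow / tank volume = 67.2 / 81 = 0.82963 exchanges/day

0.82963 exchanges/day


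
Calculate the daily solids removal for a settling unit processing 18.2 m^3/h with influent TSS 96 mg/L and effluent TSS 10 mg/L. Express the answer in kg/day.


Concentration drop: TSS_in - TSS_out = 96 - 10 = 86 mg/L
Hourly solids removed = Q * dTSS = 18.2 m^3/h * 86 mg/L = 1565.2 g/h  (m^3/h * mg/L = g/h)
Daily solids removed = 1565.2 * 24 = 37564.8 g/day
Convert g to kg: 37564.8 / 1000 = 37.5648 kg/day

37.5648 kg/day


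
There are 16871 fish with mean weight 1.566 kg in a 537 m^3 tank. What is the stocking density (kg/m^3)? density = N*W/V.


Total biomass = 16871 fish * 1.566 kg = 26419.986 kg
Density = total biomass / volume = 26419.986 / 537 = 49.1992 kg/m^3

49.1992 kg/m^3


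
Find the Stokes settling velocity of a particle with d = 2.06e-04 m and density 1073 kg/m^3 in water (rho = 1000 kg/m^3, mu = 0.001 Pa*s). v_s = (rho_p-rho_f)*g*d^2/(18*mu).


Density difference: rho_p - rho_f = 1073 - 1000 = 73 kg/m^3
d^2 = (2.06e-04)^2 = 4.2436e-08 m^2
Numerator = (rho_p - rho_f) * g * d^2 = 73 * 9.81 * 4.2436e-08 = 3.0389693e-05
Denominator = 18 * mu = 18 * 0.001 = 0.018
v_s = 3.0389693e-05 / 0.018 = 0.00168832 m/s
Check: Re = rho_f * v_s * d / mu = 1000 * 0.00168832 * 2.06e-04 / 0.001 = 0.348 < 1, so Stokes' law applies.

0.00168832 m/s


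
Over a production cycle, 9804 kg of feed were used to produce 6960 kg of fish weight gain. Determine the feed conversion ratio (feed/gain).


FCR = feed consumed / weight gained
FCR = 9804 kg / 6960 kg = 1.40862

1.40862


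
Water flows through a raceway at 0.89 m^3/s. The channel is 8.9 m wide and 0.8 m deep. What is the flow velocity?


Cross-sectional area = W * d = 8.9 * 0.8 = 7.12 m^2
Velocity = Q / A = 0.89 / 7.12 = 0.125 m/s

0.125 m/s


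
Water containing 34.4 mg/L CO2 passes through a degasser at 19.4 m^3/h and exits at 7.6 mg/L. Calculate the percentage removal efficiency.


CO2_out / CO2_in = 7.6 / 34.4 = 0.22093023
Fraction remaining = 0.22093023
efficiency = (1 - 0.22093023) * 100 = 77.907 %

77.907 %


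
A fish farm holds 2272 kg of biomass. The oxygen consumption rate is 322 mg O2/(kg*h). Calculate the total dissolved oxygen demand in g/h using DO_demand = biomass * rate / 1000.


Total O2 consumption (mg/h) = 2272 kg * 322 mg/(kg*h) = 731584 mg/h
Convert to g/h: 731584 / 1000 = 731.584 g/h

731.584 g/h


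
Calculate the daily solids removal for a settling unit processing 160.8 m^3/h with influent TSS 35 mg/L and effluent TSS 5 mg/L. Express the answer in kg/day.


Concentration drop: TSS_in - TSS_out = 35 - 5 = 30 mg/L
Hourly solids removed = Q * dTSS = 160.8 m^3/h * 30 mg/L = 4824 g/h  (m^3/h * mg/L = g/h)
Daily solids removed = 4824 * 24 = 115776 g/day
Convert g to kg: 115776 / 1000 = 115.776 kg/day

115.776 kg/day


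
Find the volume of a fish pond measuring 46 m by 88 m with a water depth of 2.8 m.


Base area = L * W = 46 * 88 = 4048 m^2
Volume = area * depth = 4048 * 2.8 = 11334.4 m^3

11334.4 m^3


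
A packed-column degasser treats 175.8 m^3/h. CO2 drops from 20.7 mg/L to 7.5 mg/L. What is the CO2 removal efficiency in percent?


CO2_out / CO2_in = 7.5 / 20.7 = 0.36231884
Fraction remaining = 0.36231884
efficiency = (1 - 0.36231884) * 100 = 63.7681 %

63.7681 %


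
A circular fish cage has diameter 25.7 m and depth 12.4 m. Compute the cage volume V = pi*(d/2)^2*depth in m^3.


r = d/2 = 25.7/2 = 12.85 m
Base area = pi*r^2 = pi*12.85^2 = 518.74763 m^2
Volume = 518.74763 * 12.4 = 6432.47 m^3

6432.47 m^3


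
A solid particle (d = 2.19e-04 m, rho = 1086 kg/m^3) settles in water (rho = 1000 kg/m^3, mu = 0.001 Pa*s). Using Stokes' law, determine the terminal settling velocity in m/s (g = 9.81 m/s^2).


Density difference: rho_p - rho_f = 1086 - 1000 = 86 kg/m^3
d^2 = (2.19e-04)^2 = 4.7961e-08 m^2
Numerator = (rho_p - rho_f) * g * d^2 = 86 * 9.81 * 4.7961e-08 = 4.0462777e-05
Denominator = 18 * mu = 18 * 0.001 = 0.018
v_s = 4.0462777e-05 / 0.018 = 0.00224793 m/s
Check: Re = rho_f * v_s * d / mu = 1000 * 0.00224793 * 2.19e-04 / 0.001 = 0.492 < 1, so Stokes' law applies.

0.00224793 m/s


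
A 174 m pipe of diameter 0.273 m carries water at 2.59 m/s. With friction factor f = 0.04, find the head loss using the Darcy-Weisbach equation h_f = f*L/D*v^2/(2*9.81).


v^2 = 2.59^2 = 6.7081 m^2/s^2
L/D = 174/0.273 = 637.36264
h_f = f*(L/D)*v^2/(2g) = 0.04 * 637.36264 * 6.7081 / 19.62 = 8.7166 m

8.7166 m


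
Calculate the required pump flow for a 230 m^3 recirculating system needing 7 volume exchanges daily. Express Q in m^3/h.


Daily recirculation volume = 230 m^3 * 7 = 1610 m^3/day
Flow rate Q = daily volume / 24 h = 1610 / 24 = 67.0833 m^3/h

67.0833 m^3/h


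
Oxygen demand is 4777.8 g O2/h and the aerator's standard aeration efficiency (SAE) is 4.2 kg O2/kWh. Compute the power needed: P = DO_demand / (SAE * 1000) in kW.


SAE in g O2/kWh = 4.2 * 1000 = 4200 g/kWh
P = DO_demand / SAE_g = 4777.8 / 4200 = 1.13757 kW

1.13757 kW


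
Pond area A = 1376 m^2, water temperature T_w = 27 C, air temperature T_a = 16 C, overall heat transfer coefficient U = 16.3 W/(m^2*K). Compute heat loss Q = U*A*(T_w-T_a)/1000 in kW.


Temperature difference dT = 27 - 16 = 11 K
Heat loss (W) = U * A * dT = 16.3 * 1376 * 11 = 246716.8 W
Convert to kW: 246716.8 / 1000 = 246.7168 kW

246.7168 kW


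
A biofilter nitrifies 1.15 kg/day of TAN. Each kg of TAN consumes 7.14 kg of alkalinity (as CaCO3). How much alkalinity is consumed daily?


Alkalinity factor: 7.14 kg CaCO3 consumed per kg TAN nitrified
alk = 1.15 kg TAN * 7.14 = 8.211 kg CaCO3/day

8.211 kg CaCO3/day


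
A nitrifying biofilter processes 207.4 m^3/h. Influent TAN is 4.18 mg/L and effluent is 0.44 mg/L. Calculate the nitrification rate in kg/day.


Concentration drop: TAN_in - TAN_out = 4.18 - 0.44 = 3.74 mg/L
Hourly TAN removed = Q * dTAN = 207.4 m^3/h * 3.74 mg/L = 775.676 g/h  (m^3/h * mg/L = g/h)
Daily TAN removed = 775.676 * 24 = 18616.224 g/day
Convert to kg/day: 18616.224 / 1000 = 18.616224 kg/day

18.616224 kg/day


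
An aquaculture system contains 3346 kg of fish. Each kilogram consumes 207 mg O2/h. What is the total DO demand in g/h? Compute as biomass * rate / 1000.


Total O2 consumption (mg/h) = 3346 kg * 207 mg/(kg*h) = 692622 mg/h
Convert to g/h: 692622 / 1000 = 692.622 g/h

692.622 g/h


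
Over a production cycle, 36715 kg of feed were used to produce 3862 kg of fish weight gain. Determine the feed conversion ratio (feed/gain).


FCR = feed consumed / weight gained
FCR = 36715 kg / 3862 kg = 9.50673

9.50673


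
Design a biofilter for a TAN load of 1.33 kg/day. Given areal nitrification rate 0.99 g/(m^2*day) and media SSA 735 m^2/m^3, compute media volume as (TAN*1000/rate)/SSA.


A = 1.33*1000 / 0.99 = 1343.4343 m^2
V = 1343.4343 / 735 = 1.8278

1.8278 m^3


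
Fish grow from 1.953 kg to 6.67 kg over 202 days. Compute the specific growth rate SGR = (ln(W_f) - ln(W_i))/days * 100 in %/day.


ln(W_f) = ln(6.67) = 1.8976199
ln(W_i) = ln(1.953) = 0.66936665
ln(W_f) - ln(W_i) = 1.8976199 - 0.66936665 = 1.2282533
SGR = 1.2282533 / 202 * 100 = 0.608046 %/day

0.608046 %/day


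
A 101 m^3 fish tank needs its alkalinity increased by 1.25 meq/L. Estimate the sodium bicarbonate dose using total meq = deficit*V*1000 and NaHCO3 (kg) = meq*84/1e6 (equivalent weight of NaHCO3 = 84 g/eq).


Tank volume in L = 101 m^3 * 1000 = 101000 L
Total meq required = 1.25 meq/L * 101000 L = 126250 meq
NaHCO3 mass = 126250 meq * 84 mg/meq / 1e6 = 10.605 kg

10.605 kg


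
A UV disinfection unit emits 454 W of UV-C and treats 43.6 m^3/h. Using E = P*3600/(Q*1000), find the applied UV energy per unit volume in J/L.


Energy delivered per hour = 454 W * 3600 s = 1634400 J/h
Volume treated per hour = 43.6 m^3/h * 1000 = 43600 L/h
dose = 1634400 / 43600 = 37.4862 J/L

37.4862 J/L


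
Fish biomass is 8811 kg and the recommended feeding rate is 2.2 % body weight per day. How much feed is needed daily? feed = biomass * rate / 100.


Feeding rate fraction = 2.2% / 100 = 0.022
Daily feed = 8811 kg * 0.022 = 193.842 kg/day

193.842 kg/day


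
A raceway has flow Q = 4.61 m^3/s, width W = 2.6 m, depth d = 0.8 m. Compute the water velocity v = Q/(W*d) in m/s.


Cross-sectional area = W * d = 2.6 * 0.8 = 2.08 m^2
Velocity = Q / A = 4.61 / 2.08 = 2.21635 m/s

2.21635 m/s


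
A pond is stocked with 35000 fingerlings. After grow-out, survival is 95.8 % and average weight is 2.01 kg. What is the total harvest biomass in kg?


Survivors = 35000 * 95.8/100 = 33530 fish
Harvest biomass = survivors * W_f = 33530 * 2.01 = 67395.3 kg

67395.3 kg


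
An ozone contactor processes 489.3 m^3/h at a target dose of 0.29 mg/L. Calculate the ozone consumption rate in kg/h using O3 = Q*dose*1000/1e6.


O3 demand (mg/h) = Q * dose * 1000 = 489.3 * 0.29 * 1000 = 141897 mg/h
Convert mg to kg: 141897 / 1e6 = 0.141897 kg/h

0.141897 kg/h


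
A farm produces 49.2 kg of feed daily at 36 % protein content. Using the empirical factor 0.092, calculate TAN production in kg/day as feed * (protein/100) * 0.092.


Protein in feed = 49.2 * 36/100 = 17.712 kg/day
TAN = protein * 0.092 = 17.712 * 0.092 = 1.629504 kg/day

1.629504 kg/day


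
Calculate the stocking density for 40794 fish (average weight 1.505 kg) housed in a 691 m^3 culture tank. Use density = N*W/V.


Total biomass = 40794 fish * 1.505 kg = 61394.97 kg
Density = total biomass / volume = 61394.97 / 691 = 88.8495 kg/m^3

88.8495 kg/m^3


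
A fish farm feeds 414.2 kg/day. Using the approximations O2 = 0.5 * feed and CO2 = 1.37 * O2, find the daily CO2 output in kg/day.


O2 = 414.2 * 0.5 = 207.1
CO2 = 207.1 * 1.37 = 283.727

283.727 kg/day


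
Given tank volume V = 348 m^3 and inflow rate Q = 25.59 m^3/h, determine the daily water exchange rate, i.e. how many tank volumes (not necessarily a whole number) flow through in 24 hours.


Daily flow volume = 25.59 m^3/h * 24 h = 614.16 m^3/day
Exchanges = daily flow / tank volume = 614.16 / 348 = 1.76483 exchanges/day

1.76483 exchanges/day


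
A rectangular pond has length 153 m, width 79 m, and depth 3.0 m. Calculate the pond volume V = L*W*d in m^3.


Base area = L * W = 153 * 79 = 12087 m^2
Volume = area * depth = 12087 * 3.0 = 36261 m^3

36261 m^3


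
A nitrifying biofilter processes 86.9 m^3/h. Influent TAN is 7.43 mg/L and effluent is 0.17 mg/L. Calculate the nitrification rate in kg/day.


Concentration drop: TAN_in - TAN_out = 7.43 - 0.17 = 7.26 mg/L
Hourly TAN removed = Q * dTAN = 86.9 m^3/h * 7.26 mg/L = 630.894 g/h  (m^3/h * mg/L = g/h)
Daily TAN removed = 630.894 * 24 = 15141.456 g/day
Convert to kg/day: 15141.456 / 1000 = 15.141456 kg/day

15.141456 kg/day


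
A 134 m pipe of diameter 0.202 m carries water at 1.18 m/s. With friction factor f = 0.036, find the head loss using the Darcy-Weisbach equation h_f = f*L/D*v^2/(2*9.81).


v^2 = 1.18^2 = 1.3924 m^2/s^2
L/D = 134/0.202 = 663.36634
h_f = f*(L/D)*v^2/(2g) = 0.036 * 663.36634 * 1.3924 / 19.62 = 1.69481 m

1.69481 m


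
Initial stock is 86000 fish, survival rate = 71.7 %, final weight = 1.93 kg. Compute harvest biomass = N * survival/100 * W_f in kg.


Survivors = 86000 * 71.7/100 = 61662 fish
Harvest biomass = survivors * W_f = 61662 * 1.93 = 119007.66 kg

119007.66 kg


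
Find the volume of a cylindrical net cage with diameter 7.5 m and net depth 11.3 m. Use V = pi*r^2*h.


r = d/2 = 7.5/2 = 3.75 m
Base area = pi*r^2 = pi*3.75^2 = 44.178647 m^2
Volume = 44.178647 * 11.3 = 499.219 m^3

499.219 m^3


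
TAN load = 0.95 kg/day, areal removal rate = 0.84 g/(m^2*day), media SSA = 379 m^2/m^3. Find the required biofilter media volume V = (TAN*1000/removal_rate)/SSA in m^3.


A = 0.95*1000 / 0.84 = 1130.9524 m^2
V = 1130.9524 / 379 = 2.98404

2.98404 m^3


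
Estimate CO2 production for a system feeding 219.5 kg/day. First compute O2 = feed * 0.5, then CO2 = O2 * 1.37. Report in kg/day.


O2 = 219.5 * 0.5 = 109.75
CO2 = 109.75 * 1.37 = 150.3575

150.3575 kg/day


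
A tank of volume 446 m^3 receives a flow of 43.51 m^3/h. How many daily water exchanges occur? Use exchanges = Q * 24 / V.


Daily flow volume = 43.51 m^3/h * 24 h = 1044.24 m^3/day
Exchanges = daily flow / tank volume = 1044.24 / 446 = 2.34135 exchanges/day

2.34135 exchanges/day


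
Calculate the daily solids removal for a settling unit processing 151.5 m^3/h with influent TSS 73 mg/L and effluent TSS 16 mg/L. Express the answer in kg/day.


Concentration drop: TSS_in - TSS_out = 73 - 16 = 57 mg/L
Hourly solids removed = Q * dTSS = 151.5 m^3/h * 57 mg/L = 8635.5 g/h  (m^3/h * mg/L = g/h)
Daily solids removed = 8635.5 * 24 = 207252 g/day
Convert g to kg: 207252 / 1000 = 207.252 kg/day

207.252 kg/day


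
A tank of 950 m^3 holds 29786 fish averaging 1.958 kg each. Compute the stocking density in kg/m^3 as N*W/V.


Total biomass = 29786 fish * 1.958 kg = 58320.988 kg
Density = total biomass / volume = 58320.988 / 950 = 61.3905 kg/m^3

61.3905 kg/m^3


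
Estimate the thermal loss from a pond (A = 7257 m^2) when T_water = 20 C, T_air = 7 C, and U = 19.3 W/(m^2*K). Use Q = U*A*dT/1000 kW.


Temperature difference dT = 20 - 7 = 13 K
Heat loss (W) = U * A * dT = 19.3 * 7257 * 13 = 1820781.3 W
Convert to kW: 1820781.3 / 1000 = 1820.7813 kW

1820.7813 kW


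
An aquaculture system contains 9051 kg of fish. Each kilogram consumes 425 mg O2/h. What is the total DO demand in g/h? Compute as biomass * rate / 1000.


Total O2 consumption (mg/h) = 9051 kg * 425 mg/(kg*h) = 3846675 mg/h
Convert to g/h: 3846675 / 1000 = 3846.675 g/h

3846.675 g/h
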